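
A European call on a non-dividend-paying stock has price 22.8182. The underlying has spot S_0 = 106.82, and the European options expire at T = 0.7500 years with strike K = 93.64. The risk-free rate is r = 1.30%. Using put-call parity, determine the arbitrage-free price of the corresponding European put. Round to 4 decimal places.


Put-call parity: C - P = S_0 * exp(-qT) - K * exp(-rT).
S_0 * exp(-qT) = 106.8200 * 1.00000000 = 106.82000000
K * exp(-rT) = 93.6400 * 0.99029738 = 92.73144640
P = C - S*exp(-qT) + K*exp(-rT)
P = 22.8182 - 106.82000000 + 92.73144640 = 8.7296

Answer: Put price = 8.7296


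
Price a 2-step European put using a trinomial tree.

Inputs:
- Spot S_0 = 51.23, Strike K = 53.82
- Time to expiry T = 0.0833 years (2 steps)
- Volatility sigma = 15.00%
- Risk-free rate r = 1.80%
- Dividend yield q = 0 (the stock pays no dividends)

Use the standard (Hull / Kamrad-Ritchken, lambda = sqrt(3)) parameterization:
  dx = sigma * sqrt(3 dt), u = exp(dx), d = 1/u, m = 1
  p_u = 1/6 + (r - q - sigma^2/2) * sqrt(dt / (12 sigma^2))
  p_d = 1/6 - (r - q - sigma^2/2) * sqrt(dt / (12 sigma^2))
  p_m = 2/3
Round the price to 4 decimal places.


Answer: Price = V(0,0) = 2.6443

Derivation:
dt = T/N = 0.041650; dx = sigma*sqrt(3*dt) = 0.053022
u = exp(dx) = 1.054453; d = 1/u = 0.948359
p_u = 0.169318, p_m = 0.666667, p_d = 0.164016
Discount per step: exp(-r*dt) = 0.999251
Stock lattice S(k, j) with j the centered position index:
  k=0: S(0,+0) = 51.2300
  k=1: S(1,-1) = 48.5844; S(1,+0) = 51.2300; S(1,+1) = 54.0196
  k=2: S(2,-2) = 46.0755; S(2,-1) = 48.5844; S(2,+0) = 51.2300; S(2,+1) = 54.0196; S(2,+2) = 56.9612
Terminal payoffs V(N, j) = max(K - S_T, 0):
  V(2,-2) = 7.744540; V(2,-1) = 5.235580; V(2,+0) = 2.590000; V(2,+1) = 0.000000; V(2,+2) = 0.000000
Backward induction: V(k, j) = exp(-r*dt) * [p_u * V(k+1, j+1) + p_m * V(k+1, j) + p_d * V(k+1, j-1)]
  V(1,-1) = exp(-r*dt) * [p_u*2.590000 + p_m*5.235580 + p_d*7.744540] = 5.195248
  V(1,+0) = exp(-r*dt) * [p_u*0.000000 + p_m*2.590000 + p_d*5.235580] = 2.583446
  V(1,+1) = exp(-r*dt) * [p_u*0.000000 + p_m*0.000000 + p_d*2.590000] = 0.424482
  V(0,+0) = exp(-r*dt) * [p_u*0.424482 + p_m*2.583446 + p_d*5.195248] = 2.644288


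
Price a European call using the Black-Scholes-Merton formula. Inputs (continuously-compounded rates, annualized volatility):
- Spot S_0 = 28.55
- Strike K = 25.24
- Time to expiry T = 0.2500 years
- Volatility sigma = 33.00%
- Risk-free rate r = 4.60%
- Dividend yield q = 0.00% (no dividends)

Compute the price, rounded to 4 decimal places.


d1 = (ln(S/K) + (r - q + 0.5*sigma^2) * T) / (sigma * sqrt(T)) = 0.89902666
d2 = d1 - sigma * sqrt(T) = 0.73402666
exp(-rT) = 0.98856587; exp(-qT) = 1.00000000
C = S_0 * exp(-qT) * N(d1) - K * exp(-rT) * N(d2)
N(d1) = 0.81568077; N(d2) = 0.76853375
C = 28.5500 * 1.00000000 * 0.81568077 - 25.2400 * 0.98856587 * 0.76853375 = 4.1117

Answer: Price = 4.1117


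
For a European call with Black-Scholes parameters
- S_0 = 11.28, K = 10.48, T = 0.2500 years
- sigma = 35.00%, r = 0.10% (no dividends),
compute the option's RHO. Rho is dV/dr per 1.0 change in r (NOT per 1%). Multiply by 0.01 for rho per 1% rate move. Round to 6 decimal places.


d1 = 0.5092860982; d2 = 0.3342860982
phi(d1) = 0.3504193503; exp(-qT) = 1.0000000000; exp(-rT) = 0.9997500312
N(d2) = 0.6309181601
Rho = K*T*exp(-rT)*N(d2) = 10.4800 * 0.2500 * 0.9997500312 * 0.6309181601 = 1.652592

Answer: Rho = 1.652592


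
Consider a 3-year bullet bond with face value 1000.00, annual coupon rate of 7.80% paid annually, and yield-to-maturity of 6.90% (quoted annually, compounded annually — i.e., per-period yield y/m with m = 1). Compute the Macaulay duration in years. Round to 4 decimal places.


Coupon per period c = face * coupon_rate / m = 78.000000
Periods per year m = 1; per-period yield y/m = 0.069000
Number of cashflows N = 3
Cashflows (t years, CF_t, discount factor 1/(1+y/m)^(m*t), PV):
  t = 1.0000: CF_t = 78.000000, DF = 0.935454, PV = 72.965388
  t = 2.0000: CF_t = 78.000000, DF = 0.875074, PV = 68.255742
  t = 3.0000: CF_t = 1078.000000, DF = 0.818591, PV = 882.440933
Price P = sum_t PV_t = 1023.662063
Macaulay numerator sum_t t * PV_t:
  t * PV_t at t = 1.0000: 72.965388
  t * PV_t at t = 2.0000: 136.511484
  t * PV_t at t = 3.0000: 2647.322800
Macaulay duration D = (sum_t t * PV_t) / P = 2856.799672 / 1023.662063 = 2.790764

Answer: Macaulay duration = 2.7908 years


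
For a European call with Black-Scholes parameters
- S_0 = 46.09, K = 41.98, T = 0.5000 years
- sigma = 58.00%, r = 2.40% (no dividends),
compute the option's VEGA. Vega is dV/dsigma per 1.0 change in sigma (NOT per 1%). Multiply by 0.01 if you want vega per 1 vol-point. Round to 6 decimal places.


Answer: Vega = 11.685306

Derivation:
d1 = 0.4620642717; d2 = 0.0519423387
phi(d1) = 0.3585488992; exp(-qT) = 1.0000000000; exp(-rT) = 0.9880717129
Vega = S * exp(-qT) * phi(d1) * sqrt(T) = 46.0900 * 1.0000000000 * 0.3585488992 * 0.7071067812 = 11.685306


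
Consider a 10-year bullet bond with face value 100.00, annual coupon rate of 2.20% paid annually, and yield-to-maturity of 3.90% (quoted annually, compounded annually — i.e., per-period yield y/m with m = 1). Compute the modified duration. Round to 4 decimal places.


Coupon per period c = face * coupon_rate / m = 2.200000
Periods per year m = 1; per-period yield y/m = 0.039000
Number of cashflows N = 10
Cashflows (t years, CF_t, discount factor 1/(1+y/m)^(m*t), PV):
  t = 1.0000: CF_t = 2.200000, DF = 0.962464, PV = 2.117421
  t = 2.0000: CF_t = 2.200000, DF = 0.926337, PV = 2.037941
  t = 3.0000: CF_t = 2.200000, DF = 0.891566, PV = 1.961445
  t = 4.0000: CF_t = 2.200000, DF = 0.858100, PV = 1.887820
  t = 5.0000: CF_t = 2.200000, DF = 0.825890, PV = 1.816958
  t = 6.0000: CF_t = 2.200000, DF = 0.794889, PV = 1.748757
  t = 7.0000: CF_t = 2.200000, DF = 0.765052, PV = 1.683115
  t = 8.0000: CF_t = 2.200000, DF = 0.736335, PV = 1.619938
  t = 9.0000: CF_t = 2.200000, DF = 0.708696, PV = 1.559132
  t = 10.0000: CF_t = 102.200000, DF = 0.682094, PV = 69.710054
Price P = sum_t PV_t = 86.142579
First compute Macaulay numerator sum_t t * PV_t:
  t * PV_t at t = 1.0000: 2.117421
  t * PV_t at t = 2.0000: 4.075882
  t * PV_t at t = 3.0000: 5.884334
  t * PV_t at t = 4.0000: 7.551278
  t * PV_t at t = 5.0000: 9.084791
  t * PV_t at t = 6.0000: 10.492540
  t * PV_t at t = 7.0000: 11.781807
  t * PV_t at t = 8.0000: 12.959501
  t * PV_t at t = 9.0000: 14.032184
  t * PV_t at t = 10.0000: 697.100542
Macaulay duration D = 775.080279 / 86.142579 = 8.997644
Modified duration = D / (1 + y/m) = 8.997644 / (1 + 0.039000) = 8.659908

Answer: Modified duration = 8.6599


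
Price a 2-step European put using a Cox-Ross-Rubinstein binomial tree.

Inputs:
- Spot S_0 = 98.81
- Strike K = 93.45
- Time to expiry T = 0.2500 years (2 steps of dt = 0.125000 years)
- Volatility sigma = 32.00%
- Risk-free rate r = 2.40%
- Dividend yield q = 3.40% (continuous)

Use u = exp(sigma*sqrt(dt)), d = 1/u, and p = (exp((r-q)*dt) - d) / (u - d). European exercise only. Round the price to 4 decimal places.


Answer: Price = V(0,0) = 4.1486

Derivation:
dt = T/N = 0.125000
u = exp(sigma*sqrt(dt)) = 1.119785; d = 1/u = 0.893028
p = (exp((r-q)*dt) - d) / (u - d) = 0.466237
Discount per step: exp(-r*dt) = 0.997004
Stock lattice S(k, i) with i counting down-moves:
  k=0: S(0,0) = 98.8100
  k=1: S(1,0) = 110.6460; S(1,1) = 88.2401
  k=2: S(2,0) = 123.8998; S(2,1) = 98.8100; S(2,2) = 78.8009
Terminal payoffs V(N, i) = max(K - S_T, 0):
  V(2,0) = 0.000000; V(2,1) = 0.000000; V(2,2) = 14.649082
Backward induction: V(k, i) = exp(-r*dt) * [p * V(k+1, i) + (1-p) * V(k+1, i+1)].
  V(1,0) = exp(-r*dt) * [p*0.000000 + (1-p)*0.000000] = 0.000000
  V(1,1) = exp(-r*dt) * [p*0.000000 + (1-p)*14.649082] = 7.795719
  V(0,0) = exp(-r*dt) * [p*0.000000 + (1-p)*7.795719] = 4.148603


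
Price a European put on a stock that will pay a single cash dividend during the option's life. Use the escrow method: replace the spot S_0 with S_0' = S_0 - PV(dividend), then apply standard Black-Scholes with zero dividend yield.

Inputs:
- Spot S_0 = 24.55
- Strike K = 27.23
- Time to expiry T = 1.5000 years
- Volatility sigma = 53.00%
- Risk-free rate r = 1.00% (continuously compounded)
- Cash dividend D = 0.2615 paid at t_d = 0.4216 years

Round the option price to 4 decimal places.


Answer: Price = 7.8446

Derivation:
PV(D) = D * exp(-r * t_d) = 0.2615 * 0.99579287 = 0.26039984
S_0' = S_0 - PV(D) = 24.5500 - 0.26039984 = 24.28960016
d1 = (ln(S_0'/K) + (r + sigma^2/2)*T) / (sigma*sqrt(T)) = 0.17162446
d2 = d1 - sigma*sqrt(T) = -0.47749032
exp(-rT) = 0.98511194
N(-d1) = 0.43186639; N(-d2) = 0.68349349
P = K * exp(-rT) * N(-d2) - S_0' * N(-d1) = 27.2300 * 0.98511194 * 0.68349349 - 24.28960016 * 0.43186639 = 7.8446


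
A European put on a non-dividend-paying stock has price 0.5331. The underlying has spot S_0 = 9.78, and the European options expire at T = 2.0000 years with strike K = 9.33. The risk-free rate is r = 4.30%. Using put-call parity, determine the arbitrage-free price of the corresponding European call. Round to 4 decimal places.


Put-call parity: C - P = S_0 * exp(-qT) - K * exp(-rT).
S_0 * exp(-qT) = 9.7800 * 1.00000000 = 9.78000000
K * exp(-rT) = 9.3300 * 0.91759423 = 8.56115418
C = P + S*exp(-qT) - K*exp(-rT)
C = 0.5331 + 9.78000000 - 8.56115418 = 1.7519

Answer: Call price = 1.7519


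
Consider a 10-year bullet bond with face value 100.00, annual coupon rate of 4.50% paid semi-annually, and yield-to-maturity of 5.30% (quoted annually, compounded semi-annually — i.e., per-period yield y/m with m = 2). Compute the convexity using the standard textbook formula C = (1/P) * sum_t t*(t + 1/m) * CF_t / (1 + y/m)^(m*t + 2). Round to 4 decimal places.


Coupon per period c = face * coupon_rate / m = 2.250000
Periods per year m = 2; per-period yield y/m = 0.026500
Number of cashflows N = 20
Cashflows (t years, CF_t, discount factor 1/(1+y/m)^(m*t), PV):
  t = 0.5000: CF_t = 2.250000, DF = 0.974184, PV = 2.191914
  t = 1.0000: CF_t = 2.250000, DF = 0.949035, PV = 2.135328
  t = 1.5000: CF_t = 2.250000, DF = 0.924535, PV = 2.080203
  t = 2.0000: CF_t = 2.250000, DF = 0.900667, PV = 2.026500
  t = 2.5000: CF_t = 2.250000, DF = 0.877415, PV = 1.974185
  t = 3.0000: CF_t = 2.250000, DF = 0.854764, PV = 1.923219
  t = 3.5000: CF_t = 2.250000, DF = 0.832698, PV = 1.873570
  t = 4.0000: CF_t = 2.250000, DF = 0.811201, PV = 1.825202
  t = 4.5000: CF_t = 2.250000, DF = 0.790259, PV = 1.778083
  t = 5.0000: CF_t = 2.250000, DF = 0.769858, PV = 1.732180
  t = 5.5000: CF_t = 2.250000, DF = 0.749983, PV = 1.687462
  t = 6.0000: CF_t = 2.250000, DF = 0.730622, PV = 1.643899
  t = 6.5000: CF_t = 2.250000, DF = 0.711760, PV = 1.601460
  t = 7.0000: CF_t = 2.250000, DF = 0.693385, PV = 1.560117
  t = 7.5000: CF_t = 2.250000, DF = 0.675485, PV = 1.519841
  t = 8.0000: CF_t = 2.250000, DF = 0.658047, PV = 1.480605
  t = 8.5000: CF_t = 2.250000, DF = 0.641059, PV = 1.442382
  t = 9.0000: CF_t = 2.250000, DF = 0.624509, PV = 1.405146
  t = 9.5000: CF_t = 2.250000, DF = 0.608387, PV = 1.368871
  t = 10.0000: CF_t = 102.250000, DF = 0.592681, PV = 60.601621
Price P = sum_t PV_t = 93.851787
Convexity numerator sum_t t*(t + 1/m) * CF_t / (1+y/m)^(m*t + 2):
  t = 0.5000: term = 1.040101
  t = 1.0000: term = 3.039751
  t = 1.5000: term = 5.922554
  t = 2.0000: term = 9.616096
  t = 2.5000: term = 14.051772
  t = 3.0000: term = 19.164619
  t = 3.5000: term = 24.893157
  t = 4.0000: term = 31.179237
  t = 4.5000: term = 37.967897
  t = 5.0000: term = 45.207216
  t = 5.5000: term = 52.848183
  t = 6.0000: term = 60.844563
  t = 6.5000: term = 69.152774
  t = 7.0000: term = 77.731771
  t = 7.5000: term = 86.542922
  t = 8.0000: term = 95.549906
  t = 8.5000: term = 104.718601
  t = 9.0000: term = 114.016987
  t = 9.5000: term = 123.415042
  t = 10.0000: term = 6038.869355
Convexity = (1/P) * sum = 7015.772505 / 93.851787 = 74.753744

Answer: Convexity = 74.7537


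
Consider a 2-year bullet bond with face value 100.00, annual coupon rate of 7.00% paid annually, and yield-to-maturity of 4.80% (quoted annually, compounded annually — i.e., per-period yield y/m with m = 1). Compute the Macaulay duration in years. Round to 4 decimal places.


Coupon per period c = face * coupon_rate / m = 7.000000
Periods per year m = 1; per-period yield y/m = 0.048000
Number of cashflows N = 2
Cashflows (t years, CF_t, discount factor 1/(1+y/m)^(m*t), PV):
  t = 1.0000: CF_t = 7.000000, DF = 0.954198, PV = 6.679389
  t = 2.0000: CF_t = 107.000000, DF = 0.910495, PV = 97.422936
Price P = sum_t PV_t = 104.102325
Macaulay numerator sum_t t * PV_t:
  t * PV_t at t = 1.0000: 6.679389
  t * PV_t at t = 2.0000: 194.845871
Macaulay duration D = (sum_t t * PV_t) / P = 201.525261 / 104.102325 = 1.935838

Answer: Macaulay duration = 1.9358 years


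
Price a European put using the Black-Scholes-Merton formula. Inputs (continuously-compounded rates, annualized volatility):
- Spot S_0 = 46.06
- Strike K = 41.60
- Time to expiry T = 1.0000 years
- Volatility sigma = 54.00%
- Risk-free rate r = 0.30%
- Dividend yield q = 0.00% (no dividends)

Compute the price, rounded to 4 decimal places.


Answer: Price = 7.1938

Derivation:
d1 = (ln(S/K) + (r - q + 0.5*sigma^2) * T) / (sigma * sqrt(T)) = 0.46415690
d2 = d1 - sigma * sqrt(T) = -0.07584310
exp(-rT) = 0.99700450; exp(-qT) = 1.00000000
P = K * exp(-rT) * N(-d2) - S_0 * exp(-qT) * N(-d1)
N(-d1) = 0.32126767; N(-d2) = 0.53022804
P = 41.6000 * 0.99700450 * 0.53022804 - 46.0600 * 1.00000000 * 0.32126767 = 7.1938


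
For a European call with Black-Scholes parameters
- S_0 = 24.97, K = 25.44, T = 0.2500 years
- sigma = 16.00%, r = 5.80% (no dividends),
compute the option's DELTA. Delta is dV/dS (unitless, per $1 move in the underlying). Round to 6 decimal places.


d1 = -0.0118454273; d2 = -0.0918454273
phi(d1) = 0.3989142928; exp(-qT) = 1.0000000000; exp(-rT) = 0.9856046187
N(d1) = 0.4952744687
Delta = exp(-qT) * N(d1) = 1.0000000000 * 0.4952744687 = 0.495274

Answer: Delta = 0.495274


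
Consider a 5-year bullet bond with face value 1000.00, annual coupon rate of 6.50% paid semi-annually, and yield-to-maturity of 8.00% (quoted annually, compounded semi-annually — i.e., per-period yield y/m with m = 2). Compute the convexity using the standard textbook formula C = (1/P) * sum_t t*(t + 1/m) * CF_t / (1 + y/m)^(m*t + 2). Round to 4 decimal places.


Answer: Convexity = 20.8949

Derivation:
Coupon per period c = face * coupon_rate / m = 32.500000
Periods per year m = 2; per-period yield y/m = 0.040000
Number of cashflows N = 10
Cashflows (t years, CF_t, discount factor 1/(1+y/m)^(m*t), PV):
  t = 0.5000: CF_t = 32.500000, DF = 0.961538, PV = 31.250000
  t = 1.0000: CF_t = 32.500000, DF = 0.924556, PV = 30.048077
  t = 1.5000: CF_t = 32.500000, DF = 0.888996, PV = 28.892382
  t = 2.0000: CF_t = 32.500000, DF = 0.854804, PV = 27.781136
  t = 2.5000: CF_t = 32.500000, DF = 0.821927, PV = 26.712631
  t = 3.0000: CF_t = 32.500000, DF = 0.790315, PV = 25.685222
  t = 3.5000: CF_t = 32.500000, DF = 0.759918, PV = 24.697329
  t = 4.0000: CF_t = 32.500000, DF = 0.730690, PV = 23.747432
  t = 4.5000: CF_t = 32.500000, DF = 0.702587, PV = 22.834069
  t = 5.0000: CF_t = 1032.500000, DF = 0.675564, PV = 697.520004
Price P = sum_t PV_t = 939.168282
Convexity numerator sum_t t*(t + 1/m) * CF_t / (1+y/m)^(m*t + 2):
  t = 0.5000: term = 14.446191
  t = 1.0000: term = 41.671704
  t = 1.5000: term = 80.137893
  t = 2.0000: term = 128.426110
  t = 2.5000: term = 185.229967
  t = 3.0000: term = 249.348032
  t = 3.5000: term = 319.676965
  t = 4.0000: term = 395.205039
  t = 4.5000: term = 475.006056
  t = 5.0000: term = 17734.652477
Convexity = (1/P) * sum = 19623.800434 / 939.168282 = 20.894871


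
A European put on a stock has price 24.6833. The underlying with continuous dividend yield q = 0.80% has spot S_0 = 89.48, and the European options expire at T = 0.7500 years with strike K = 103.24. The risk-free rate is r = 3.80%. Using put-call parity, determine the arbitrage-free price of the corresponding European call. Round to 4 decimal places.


Answer: Call price = 13.2888

Derivation:
Put-call parity: C - P = S_0 * exp(-qT) - K * exp(-rT).
S_0 * exp(-qT) = 89.4800 * 0.99401796 = 88.94472742
K * exp(-rT) = 103.2400 * 0.97190229 = 100.33919285
C = P + S*exp(-qT) - K*exp(-rT)
C = 24.6833 + 88.94472742 - 100.33919285 = 13.2888


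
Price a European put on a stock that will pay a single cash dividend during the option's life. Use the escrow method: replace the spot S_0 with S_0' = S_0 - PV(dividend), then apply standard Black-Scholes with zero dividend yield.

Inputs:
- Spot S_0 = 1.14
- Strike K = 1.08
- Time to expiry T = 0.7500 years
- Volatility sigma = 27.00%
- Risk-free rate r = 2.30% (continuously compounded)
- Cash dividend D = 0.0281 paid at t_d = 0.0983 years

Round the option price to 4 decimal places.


Answer: Price = 0.0779

Derivation:
PV(D) = D * exp(-r * t_d) = 0.0281 * 0.99774165 = 0.02803654
S_0' = S_0 - PV(D) = 1.1400 - 0.02803654 = 1.11196346
d1 = (ln(S_0'/K) + (r + sigma^2/2)*T) / (sigma*sqrt(T)) = 0.31542054
d2 = d1 - sigma*sqrt(T) = 0.08159368
exp(-rT) = 0.98289793
N(-d1) = 0.37622119; N(-d2) = 0.46748491
P = K * exp(-rT) * N(-d2) - S_0' * N(-d1) = 1.0800 * 0.98289793 * 0.46748491 - 1.11196346 * 0.37622119 = 0.0779


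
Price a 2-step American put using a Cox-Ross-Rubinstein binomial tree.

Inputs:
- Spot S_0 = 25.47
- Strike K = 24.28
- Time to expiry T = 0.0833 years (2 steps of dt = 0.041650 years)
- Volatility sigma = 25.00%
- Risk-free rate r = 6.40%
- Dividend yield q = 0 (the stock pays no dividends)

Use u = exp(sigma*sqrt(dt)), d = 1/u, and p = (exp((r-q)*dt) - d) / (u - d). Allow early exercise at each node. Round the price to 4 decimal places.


Answer: Price = V(0,0) = 0.3017

Derivation:
dt = T/N = 0.041650
u = exp(sigma*sqrt(dt)) = 1.052345; d = 1/u = 0.950259
p = (exp((r-q)*dt) - d) / (u - d) = 0.513394
Discount per step: exp(-r*dt) = 0.997338
Stock lattice S(k, i) with i counting down-moves:
  k=0: S(0,0) = 25.4700
  k=1: S(1,0) = 26.8032; S(1,1) = 24.2031
  k=2: S(2,0) = 28.2062; S(2,1) = 25.4700; S(2,2) = 22.9992
Terminal payoffs V(N, i) = max(K - S_T, 0):
  V(2,0) = 0.000000; V(2,1) = 0.000000; V(2,2) = 1.280795
Backward induction: V(k, i) = exp(-r*dt) * [p * V(k+1, i) + (1-p) * V(k+1, i+1)]; then take max(V_cont, immediate exercise) for American.
  V(1,0) = exp(-r*dt) * [p*0.000000 + (1-p)*0.000000] = 0.000000; exercise = 0.000000; V(1,0) = max -> 0.000000
  V(1,1) = exp(-r*dt) * [p*0.000000 + (1-p)*1.280795] = 0.621584; exercise = 0.076906; V(1,1) = max -> 0.621584
  V(0,0) = exp(-r*dt) * [p*0.000000 + (1-p)*0.621584] = 0.301661; exercise = 0.000000; V(0,0) = max -> 0.301661


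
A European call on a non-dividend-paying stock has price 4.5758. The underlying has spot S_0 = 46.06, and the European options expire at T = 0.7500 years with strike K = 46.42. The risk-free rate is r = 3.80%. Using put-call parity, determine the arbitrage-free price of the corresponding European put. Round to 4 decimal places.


Put-call parity: C - P = S_0 * exp(-qT) - K * exp(-rT).
S_0 * exp(-qT) = 46.0600 * 1.00000000 = 46.06000000
K * exp(-rT) = 46.4200 * 0.97190229 = 45.11570449
P = C - S*exp(-qT) + K*exp(-rT)
P = 4.5758 - 46.06000000 + 45.11570449 = 3.6315

Answer: Put price = 3.6315


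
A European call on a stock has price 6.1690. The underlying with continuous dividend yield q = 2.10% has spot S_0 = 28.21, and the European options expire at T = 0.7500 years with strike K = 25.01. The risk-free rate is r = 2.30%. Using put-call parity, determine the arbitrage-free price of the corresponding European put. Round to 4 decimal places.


Put-call parity: C - P = S_0 * exp(-qT) - K * exp(-rT).
S_0 * exp(-qT) = 28.2100 * 0.98437338 = 27.76917312
K * exp(-rT) = 25.0100 * 0.98289793 = 24.58227722
P = C - S*exp(-qT) + K*exp(-rT)
P = 6.1690 - 27.76917312 + 24.58227722 = 2.9821

Answer: Put price = 2.9821


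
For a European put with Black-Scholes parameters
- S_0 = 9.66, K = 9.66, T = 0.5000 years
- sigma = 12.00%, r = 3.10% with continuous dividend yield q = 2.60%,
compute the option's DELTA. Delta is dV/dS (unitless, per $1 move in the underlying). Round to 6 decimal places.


d1 = 0.0718891894; d2 = -0.0129636243
phi(d1) = 0.3979127332; exp(-qT) = 0.9870841350; exp(-rT) = 0.9846195068
N(-d1) = 0.4713450467
Delta = -exp(-qT) * N(-d1) = -0.9870841350 * 0.4713450467 = -0.465257

Answer: Delta = -0.465257


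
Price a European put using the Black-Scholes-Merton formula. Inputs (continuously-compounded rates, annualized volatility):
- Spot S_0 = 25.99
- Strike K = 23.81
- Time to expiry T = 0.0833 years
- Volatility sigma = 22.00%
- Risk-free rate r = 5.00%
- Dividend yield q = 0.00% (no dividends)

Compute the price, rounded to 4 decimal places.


Answer: Price = 0.0522

Derivation:
d1 = (ln(S/K) + (r - q + 0.5*sigma^2) * T) / (sigma * sqrt(T)) = 1.47705846
d2 = d1 - sigma * sqrt(T) = 1.41356264
exp(-rT) = 0.99584366; exp(-qT) = 1.00000000
P = K * exp(-rT) * N(-d2) - S_0 * exp(-qT) * N(-d1)
N(-d1) = 0.06982998; N(-d2) = 0.07874518
P = 23.8100 * 0.99584366 * 0.07874518 - 25.9900 * 1.00000000 * 0.06982998 = 0.0522


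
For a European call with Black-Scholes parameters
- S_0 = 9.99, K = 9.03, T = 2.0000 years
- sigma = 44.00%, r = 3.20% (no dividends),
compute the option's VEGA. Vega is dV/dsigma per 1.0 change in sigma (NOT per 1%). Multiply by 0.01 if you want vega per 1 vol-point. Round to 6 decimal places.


d1 = 0.5763438146; d2 = -0.0459101529
phi(d1) = 0.3378934636; exp(-qT) = 1.0000000000; exp(-rT) = 0.9380049995
Vega = S * exp(-qT) * phi(d1) * sqrt(T) = 9.9900 * 1.0000000000 * 0.3378934636 * 1.4142135624 = 4.773757

Answer: Vega = 4.773757


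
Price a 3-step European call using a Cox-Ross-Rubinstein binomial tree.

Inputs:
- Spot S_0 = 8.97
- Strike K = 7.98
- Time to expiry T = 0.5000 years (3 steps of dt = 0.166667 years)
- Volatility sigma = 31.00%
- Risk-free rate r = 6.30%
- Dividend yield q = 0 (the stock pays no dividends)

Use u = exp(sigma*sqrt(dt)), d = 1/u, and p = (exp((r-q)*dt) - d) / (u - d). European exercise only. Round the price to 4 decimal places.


Answer: Price = V(0,0) = 1.4748

Derivation:
dt = T/N = 0.166667
u = exp(sigma*sqrt(dt)) = 1.134914; d = 1/u = 0.881124
p = (exp((r-q)*dt) - d) / (u - d) = 0.509994
Discount per step: exp(-r*dt) = 0.989555
Stock lattice S(k, i) with i counting down-moves:
  k=0: S(0,0) = 8.9700
  k=1: S(1,0) = 10.1802; S(1,1) = 7.9037
  k=2: S(2,0) = 11.5536; S(2,1) = 8.9700; S(2,2) = 6.9641
  k=3: S(3,0) = 13.1124; S(3,1) = 10.1802; S(3,2) = 7.9037; S(3,3) = 6.1363
Terminal payoffs V(N, i) = max(S_T - K, 0):
  V(3,0) = 5.132377; V(3,1) = 2.200180; V(3,2) = 0.000000; V(3,3) = 0.000000
Backward induction: V(k, i) = exp(-r*dt) * [p * V(k+1, i) + (1-p) * V(k+1, i+1)].
  V(2,0) = exp(-r*dt) * [p*5.132377 + (1-p)*2.200180] = 3.656981
  V(2,1) = exp(-r*dt) * [p*2.200180 + (1-p)*0.000000] = 1.110357
  V(2,2) = exp(-r*dt) * [p*0.000000 + (1-p)*0.000000] = 0.000000
  V(1,0) = exp(-r*dt) * [p*3.656981 + (1-p)*1.110357] = 2.383956
  V(1,1) = exp(-r*dt) * [p*1.110357 + (1-p)*0.000000] = 0.560360
  V(0,0) = exp(-r*dt) * [p*2.383956 + (1-p)*0.560360] = 1.474815


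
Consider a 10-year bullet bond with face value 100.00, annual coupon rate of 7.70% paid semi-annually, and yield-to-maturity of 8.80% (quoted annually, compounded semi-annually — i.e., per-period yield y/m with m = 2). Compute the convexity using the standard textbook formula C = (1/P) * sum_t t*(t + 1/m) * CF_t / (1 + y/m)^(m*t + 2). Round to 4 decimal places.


Answer: Convexity = 59.3307

Derivation:
Coupon per period c = face * coupon_rate / m = 3.850000
Periods per year m = 2; per-period yield y/m = 0.044000
Number of cashflows N = 20
Cashflows (t years, CF_t, discount factor 1/(1+y/m)^(m*t), PV):
  t = 0.5000: CF_t = 3.850000, DF = 0.957854, PV = 3.687739
  t = 1.0000: CF_t = 3.850000, DF = 0.917485, PV = 3.532317
  t = 1.5000: CF_t = 3.850000, DF = 0.878817, PV = 3.383446
  t = 2.0000: CF_t = 3.850000, DF = 0.841779, PV = 3.240849
  t = 2.5000: CF_t = 3.850000, DF = 0.806302, PV = 3.104261
  t = 3.0000: CF_t = 3.850000, DF = 0.772320, PV = 2.973430
  t = 3.5000: CF_t = 3.850000, DF = 0.739770, PV = 2.848113
  t = 4.0000: CF_t = 3.850000, DF = 0.708592, PV = 2.728078
  t = 4.5000: CF_t = 3.850000, DF = 0.678728, PV = 2.613101
  t = 5.0000: CF_t = 3.850000, DF = 0.650122, PV = 2.502971
  t = 5.5000: CF_t = 3.850000, DF = 0.622722, PV = 2.397481
  t = 6.0000: CF_t = 3.850000, DF = 0.596477, PV = 2.296438
  t = 6.5000: CF_t = 3.850000, DF = 0.571339, PV = 2.199653
  t = 7.0000: CF_t = 3.850000, DF = 0.547259, PV = 2.106948
  t = 7.5000: CF_t = 3.850000, DF = 0.524195, PV = 2.018149
  t = 8.0000: CF_t = 3.850000, DF = 0.502102, PV = 1.933093
  t = 8.5000: CF_t = 3.850000, DF = 0.480941, PV = 1.851622
  t = 9.0000: CF_t = 3.850000, DF = 0.460671, PV = 1.773584
  t = 9.5000: CF_t = 3.850000, DF = 0.441256, PV = 1.698835
  t = 10.0000: CF_t = 103.850000, DF = 0.422659, PV = 43.893128
Price P = sum_t PV_t = 92.783236
Convexity numerator sum_t t*(t + 1/m) * CF_t / (1+y/m)^(m*t + 2):
  t = 0.5000: term = 1.691723
  t = 1.0000: term = 4.861273
  t = 1.5000: term = 9.312783
  t = 2.0000: term = 14.867151
  t = 2.5000: term = 21.360849
  t = 3.0000: term = 28.644816
  t = 3.5000: term = 36.583418
  t = 4.0000: term = 45.053470
  t = 4.5000: term = 53.943331
  t = 5.0000: term = 63.152048
  t = 5.5000: term = 72.588561
  t = 6.0000: term = 82.170959
  t = 6.5000: term = 91.825784
  t = 7.0000: term = 101.487383
  t = 7.5000: term = 111.097300
  t = 8.0000: term = 120.603710
  t = 8.5000: term = 129.960894
  t = 9.0000: term = 139.128746
  t = 9.5000: term = 148.072314
  t = 10.0000: term = 4228.485340
Convexity = (1/P) * sum = 5504.891852 / 92.783236 = 59.330673


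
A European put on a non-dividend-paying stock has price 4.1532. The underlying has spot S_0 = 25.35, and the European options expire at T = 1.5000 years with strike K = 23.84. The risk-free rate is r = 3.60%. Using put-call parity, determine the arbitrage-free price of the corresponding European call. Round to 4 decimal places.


Answer: Call price = 6.9164

Derivation:
Put-call parity: C - P = S_0 * exp(-qT) - K * exp(-rT).
S_0 * exp(-qT) = 25.3500 * 1.00000000 = 25.35000000
K * exp(-rT) = 23.8400 * 0.94743211 = 22.58678142
C = P + S*exp(-qT) - K*exp(-rT)
C = 4.1532 + 25.35000000 - 22.58678142 = 6.9164


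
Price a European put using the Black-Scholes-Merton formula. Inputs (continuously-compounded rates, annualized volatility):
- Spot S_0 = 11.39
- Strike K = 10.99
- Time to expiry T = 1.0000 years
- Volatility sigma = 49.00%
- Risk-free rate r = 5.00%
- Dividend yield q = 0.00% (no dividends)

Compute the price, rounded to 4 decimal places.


Answer: Price = 1.6775

Derivation:
d1 = (ln(S/K) + (r - q + 0.5*sigma^2) * T) / (sigma * sqrt(T)) = 0.42000002
d2 = d1 - sigma * sqrt(T) = -0.06999998
exp(-rT) = 0.95122942; exp(-qT) = 1.00000000
P = K * exp(-rT) * N(-d2) - S_0 * exp(-qT) * N(-d1)
N(-d1) = 0.33724272; N(-d2) = 0.52790316
P = 10.9900 * 0.95122942 * 0.52790316 - 11.3900 * 1.00000000 * 0.33724272 = 1.6775


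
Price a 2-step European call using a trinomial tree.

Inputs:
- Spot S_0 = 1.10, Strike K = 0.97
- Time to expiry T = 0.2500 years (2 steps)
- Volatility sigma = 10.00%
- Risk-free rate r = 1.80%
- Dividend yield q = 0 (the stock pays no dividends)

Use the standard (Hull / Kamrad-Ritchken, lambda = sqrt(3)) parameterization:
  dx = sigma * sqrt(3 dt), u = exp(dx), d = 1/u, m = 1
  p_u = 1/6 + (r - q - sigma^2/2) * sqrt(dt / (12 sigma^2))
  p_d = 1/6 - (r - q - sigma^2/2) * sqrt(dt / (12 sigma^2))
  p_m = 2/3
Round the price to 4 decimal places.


Answer: Price = V(0,0) = 0.1344

Derivation:
dt = T/N = 0.125000; dx = sigma*sqrt(3*dt) = 0.061237
u = exp(dx) = 1.063151; d = 1/u = 0.940600
p_u = 0.179935, p_m = 0.666667, p_d = 0.153399
Discount per step: exp(-r*dt) = 0.997753
Stock lattice S(k, j) with j the centered position index:
  k=0: S(0,+0) = 1.1000
  k=1: S(1,-1) = 1.0347; S(1,+0) = 1.1000; S(1,+1) = 1.1695
  k=2: S(2,-2) = 0.9732; S(2,-1) = 1.0347; S(2,+0) = 1.1000; S(2,+1) = 1.1695; S(2,+2) = 1.2433
Terminal payoffs V(N, j) = max(S_T - K, 0):
  V(2,-2) = 0.003201; V(2,-1) = 0.064660; V(2,+0) = 0.130000; V(2,+1) = 0.199466; V(2,+2) = 0.273319
Backward induction: V(k, j) = exp(-r*dt) * [p_u * V(k+1, j+1) + p_m * V(k+1, j) + p_d * V(k+1, j-1)]
  V(1,-1) = exp(-r*dt) * [p_u*0.130000 + p_m*0.064660 + p_d*0.003201] = 0.066839
  V(1,+0) = exp(-r*dt) * [p_u*0.199466 + p_m*0.130000 + p_d*0.064660] = 0.132179
  V(1,+1) = exp(-r*dt) * [p_u*0.273319 + p_m*0.199466 + p_d*0.130000] = 0.201645
  V(0,+0) = exp(-r*dt) * [p_u*0.201645 + p_m*0.132179 + p_d*0.066839] = 0.134352


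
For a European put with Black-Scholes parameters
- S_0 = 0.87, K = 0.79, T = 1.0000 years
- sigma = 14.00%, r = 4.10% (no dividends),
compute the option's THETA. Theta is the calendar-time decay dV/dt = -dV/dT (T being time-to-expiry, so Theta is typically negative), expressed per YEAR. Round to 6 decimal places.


Answer: Theta = -0.008348

Derivation:
d1 = 1.0518590442; d2 = 0.9118590442
phi(d1) = 0.2294334528; exp(-qT) = 1.0000000000; exp(-rT) = 0.9598291299
Theta = -S*exp(-qT)*phi(d1)*sigma/(2*sqrt(T)) + r*K*exp(-rT)*N(-d2) - q*S*exp(-qT)*N(-d1)
N(-d1) = 0.1464321124; N(-d2) = 0.1809214619; sqrt(T) = 1.0000000000
Term 1 = -0.8700 * 1.0000000000 * 0.2294334528 * 0.1400 / (2 * 1.0000000000) = -0.0139724973
Term 2 = 0.0410 * 0.7900 * 0.9598291299 * 0.1809214619 = 0.0056246430
Term 3 = 0 (no dividend yield, q = 0)
Theta = -0.0139724973 + (0.0056246430) + (0.0000000000) = -0.008348


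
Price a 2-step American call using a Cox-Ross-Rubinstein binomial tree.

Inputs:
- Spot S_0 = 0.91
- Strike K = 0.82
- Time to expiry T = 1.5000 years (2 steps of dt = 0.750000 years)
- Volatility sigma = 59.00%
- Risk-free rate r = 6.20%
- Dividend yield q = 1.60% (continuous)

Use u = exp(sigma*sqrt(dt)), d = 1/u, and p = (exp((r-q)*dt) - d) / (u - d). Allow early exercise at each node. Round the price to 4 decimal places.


dt = T/N = 0.750000
u = exp(sigma*sqrt(dt)) = 1.666882; d = 1/u = 0.599922
p = (exp((r-q)*dt) - d) / (u - d) = 0.407869
Discount per step: exp(-r*dt) = 0.954565
Stock lattice S(k, i) with i counting down-moves:
  k=0: S(0,0) = 0.9100
  k=1: S(1,0) = 1.5169; S(1,1) = 0.5459
  k=2: S(2,0) = 2.5284; S(2,1) = 0.9100; S(2,2) = 0.3275
Terminal payoffs V(N, i) = max(S_T - K, 0):
  V(2,0) = 1.708432; V(2,1) = 0.090000; V(2,2) = 0.000000
Backward induction: V(k, i) = exp(-r*dt) * [p * V(k+1, i) + (1-p) * V(k+1, i+1)]; then take max(V_cont, immediate exercise) for American.
  V(1,0) = exp(-r*dt) * [p*1.708432 + (1-p)*0.090000] = 0.716026; exercise = 0.696863; V(1,0) = max -> 0.716026
  V(1,1) = exp(-r*dt) * [p*0.090000 + (1-p)*0.000000] = 0.035040; exercise = 0.000000; V(1,1) = max -> 0.035040
  V(0,0) = exp(-r*dt) * [p*0.716026 + (1-p)*0.035040] = 0.298581; exercise = 0.090000; V(0,0) = max -> 0.298581

Answer: Price = V(0,0) = 0.2986


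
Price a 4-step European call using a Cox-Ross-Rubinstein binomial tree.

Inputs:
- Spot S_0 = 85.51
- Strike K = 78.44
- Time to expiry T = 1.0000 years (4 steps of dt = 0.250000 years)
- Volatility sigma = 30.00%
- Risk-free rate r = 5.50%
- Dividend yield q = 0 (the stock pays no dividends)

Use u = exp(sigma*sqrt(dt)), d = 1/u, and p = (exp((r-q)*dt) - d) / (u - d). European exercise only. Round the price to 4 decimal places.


dt = T/N = 0.250000
u = exp(sigma*sqrt(dt)) = 1.161834; d = 1/u = 0.860708
p = (exp((r-q)*dt) - d) / (u - d) = 0.508547
Discount per step: exp(-r*dt) = 0.986344
Stock lattice S(k, i) with i counting down-moves:
  k=0: S(0,0) = 85.5100
  k=1: S(1,0) = 99.3484; S(1,1) = 73.5991
  k=2: S(2,0) = 115.4264; S(2,1) = 85.5100; S(2,2) = 63.3474
  k=3: S(3,0) = 134.1064; S(3,1) = 99.3484; S(3,2) = 73.5991; S(3,3) = 54.5236
  k=4: S(4,0) = 155.8094; S(4,1) = 115.4264; S(4,2) = 85.5100; S(4,3) = 63.3474; S(4,4) = 46.9289
Terminal payoffs V(N, i) = max(S_T - K, 0):
  V(4,0) = 77.369379; V(4,1) = 36.986427; V(4,2) = 7.070000; V(4,3) = 0.000000; V(4,4) = 0.000000
Backward induction: V(k, i) = exp(-r*dt) * [p * V(k+1, i) + (1-p) * V(k+1, i+1)].
  V(3,0) = exp(-r*dt) * [p*77.369379 + (1-p)*36.986427] = 56.737544
  V(3,1) = exp(-r*dt) * [p*36.986427 + (1-p)*7.070000] = 21.979615
  V(3,2) = exp(-r*dt) * [p*7.070000 + (1-p)*0.000000] = 3.546332
  V(3,3) = exp(-r*dt) * [p*0.000000 + (1-p)*0.000000] = 0.000000
  V(2,0) = exp(-r*dt) * [p*56.737544 + (1-p)*21.979615] = 39.114137
  V(2,1) = exp(-r*dt) * [p*21.979615 + (1-p)*3.546332] = 12.744089
  V(2,2) = exp(-r*dt) * [p*3.546332 + (1-p)*0.000000] = 1.778850
  V(1,0) = exp(-r*dt) * [p*39.114137 + (1-p)*12.744089] = 25.797346
  V(1,1) = exp(-r*dt) * [p*12.744089 + (1-p)*1.778850] = 7.254752
  V(0,0) = exp(-r*dt) * [p*25.797346 + (1-p)*7.254752] = 16.456698

Answer: Price = V(0,0) = 16.4567


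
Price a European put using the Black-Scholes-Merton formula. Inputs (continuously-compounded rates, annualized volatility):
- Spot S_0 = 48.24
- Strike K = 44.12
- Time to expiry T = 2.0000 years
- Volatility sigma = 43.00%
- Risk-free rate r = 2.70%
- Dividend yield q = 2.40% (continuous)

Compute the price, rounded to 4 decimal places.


d1 = (ln(S/K) + (r - q + 0.5*sigma^2) * T) / (sigma * sqrt(T)) = 0.46072999
d2 = d1 - sigma * sqrt(T) = -0.14738184
exp(-rT) = 0.94743211; exp(-qT) = 0.95313379
P = K * exp(-rT) * N(-d2) - S_0 * exp(-qT) * N(-d1)
N(-d1) = 0.32249617; N(-d2) = 0.55858468
P = 44.1200 * 0.94743211 * 0.55858468 - 48.2400 * 0.95313379 * 0.32249617 = 8.5211

Answer: Price = 8.5211


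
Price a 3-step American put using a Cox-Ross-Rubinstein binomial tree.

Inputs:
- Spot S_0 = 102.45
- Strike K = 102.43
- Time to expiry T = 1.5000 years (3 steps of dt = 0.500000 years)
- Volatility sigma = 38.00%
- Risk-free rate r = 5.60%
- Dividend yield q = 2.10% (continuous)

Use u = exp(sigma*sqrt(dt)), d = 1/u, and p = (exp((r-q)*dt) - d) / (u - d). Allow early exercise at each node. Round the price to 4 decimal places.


Answer: Price = V(0,0) = 17.3889

Derivation:
dt = T/N = 0.500000
u = exp(sigma*sqrt(dt)) = 1.308263; d = 1/u = 0.764372
p = (exp((r-q)*dt) - d) / (u - d) = 0.465685
Discount per step: exp(-r*dt) = 0.972388
Stock lattice S(k, i) with i counting down-moves:
  k=0: S(0,0) = 102.4500
  k=1: S(1,0) = 134.0316; S(1,1) = 78.3099
  k=2: S(2,0) = 175.3486; S(2,1) = 102.4500; S(2,2) = 59.8579
  k=3: S(3,0) = 229.4022; S(3,1) = 134.0316; S(3,2) = 78.3099; S(3,3) = 45.7537
Terminal payoffs V(N, i) = max(K - S_T, 0):
  V(3,0) = 0.000000; V(3,1) = 0.000000; V(3,2) = 24.120079; V(3,3) = 56.676278
Backward induction: V(k, i) = exp(-r*dt) * [p * V(k+1, i) + (1-p) * V(k+1, i+1)]; then take max(V_cont, immediate exercise) for American.
  V(2,0) = exp(-r*dt) * [p*0.000000 + (1-p)*0.000000] = 0.000000; exercise = 0.000000; V(2,0) = max -> 0.000000
  V(2,1) = exp(-r*dt) * [p*0.000000 + (1-p)*24.120079] = 12.531872; exercise = 0.000000; V(2,1) = max -> 12.531872
  V(2,2) = exp(-r*dt) * [p*24.120079 + (1-p)*56.676278] = 40.369042; exercise = 42.572082; V(2,2) = max -> 42.572082
  V(1,0) = exp(-r*dt) * [p*0.000000 + (1-p)*12.531872] = 6.511082; exercise = 0.000000; V(1,0) = max -> 6.511082
  V(1,1) = exp(-r*dt) * [p*12.531872 + (1-p)*42.572082] = 27.793593; exercise = 24.120079; V(1,1) = max -> 27.793593
  V(0,0) = exp(-r*dt) * [p*6.511082 + (1-p)*27.793593] = 17.388881; exercise = 0.000000; V(0,0) = max -> 17.388881


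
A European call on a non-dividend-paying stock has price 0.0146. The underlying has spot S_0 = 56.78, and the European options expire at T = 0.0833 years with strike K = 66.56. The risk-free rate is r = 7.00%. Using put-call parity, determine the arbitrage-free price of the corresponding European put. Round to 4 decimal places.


Answer: Put price = 9.4076

Derivation:
Put-call parity: C - P = S_0 * exp(-qT) - K * exp(-rT).
S_0 * exp(-qT) = 56.7800 * 1.00000000 = 56.78000000
K * exp(-rT) = 66.5600 * 0.99418597 = 66.17301798
P = C - S*exp(-qT) + K*exp(-rT)
P = 0.0146 - 56.78000000 + 66.17301798 = 9.4076


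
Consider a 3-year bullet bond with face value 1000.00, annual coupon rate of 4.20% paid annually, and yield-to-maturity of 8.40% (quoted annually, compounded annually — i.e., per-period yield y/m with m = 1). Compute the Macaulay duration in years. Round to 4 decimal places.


Answer: Macaulay duration = 2.8731 years

Derivation:
Coupon per period c = face * coupon_rate / m = 42.000000
Periods per year m = 1; per-period yield y/m = 0.084000
Number of cashflows N = 3
Cashflows (t years, CF_t, discount factor 1/(1+y/m)^(m*t), PV):
  t = 1.0000: CF_t = 42.000000, DF = 0.922509, PV = 38.745387
  t = 2.0000: CF_t = 42.000000, DF = 0.851023, PV = 35.742977
  t = 3.0000: CF_t = 1042.000000, DF = 0.785077, PV = 818.050044
Price P = sum_t PV_t = 892.538409
Macaulay numerator sum_t t * PV_t:
  t * PV_t at t = 1.0000: 38.745387
  t * PV_t at t = 2.0000: 71.485955
  t * PV_t at t = 3.0000: 2454.150132
Macaulay duration D = (sum_t t * PV_t) / P = 2564.381474 / 892.538409 = 2.873133


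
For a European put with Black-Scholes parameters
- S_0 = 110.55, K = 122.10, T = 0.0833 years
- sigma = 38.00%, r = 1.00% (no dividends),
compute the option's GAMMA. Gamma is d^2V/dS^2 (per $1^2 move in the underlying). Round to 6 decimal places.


Answer: Gamma = 0.023051

Derivation:
d1 = -0.8436338558; d2 = -0.9533084654
phi(d1) = 0.2794875379; exp(-qT) = 1.0000000000; exp(-rT) = 0.9991673468
Gamma = exp(-qT) * phi(d1) / (S * sigma * sqrt(T)) = 1.0000000000 * 0.2794875379 / (110.5500 * 0.3800 * 0.2886173938) = 0.023051


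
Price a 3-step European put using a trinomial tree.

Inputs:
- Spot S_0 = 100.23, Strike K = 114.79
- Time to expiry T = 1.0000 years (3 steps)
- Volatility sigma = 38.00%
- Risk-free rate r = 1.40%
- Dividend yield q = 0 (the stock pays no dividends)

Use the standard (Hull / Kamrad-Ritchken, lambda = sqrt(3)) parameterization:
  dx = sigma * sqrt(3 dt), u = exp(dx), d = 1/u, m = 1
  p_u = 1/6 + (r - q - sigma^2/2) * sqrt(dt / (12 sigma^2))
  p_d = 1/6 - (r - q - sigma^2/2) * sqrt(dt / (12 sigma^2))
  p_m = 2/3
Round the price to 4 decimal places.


Answer: Price = V(0,0) = 23.7383

Derivation:
dt = T/N = 0.333333; dx = sigma*sqrt(3*dt) = 0.380000
u = exp(dx) = 1.462285; d = 1/u = 0.683861
p_u = 0.141140, p_m = 0.666667, p_d = 0.192193
Discount per step: exp(-r*dt) = 0.995344
Stock lattice S(k, j) with j the centered position index:
  k=0: S(0,+0) = 100.2300
  k=1: S(1,-1) = 68.5434; S(1,+0) = 100.2300; S(1,+1) = 146.5648
  k=2: S(2,-2) = 46.8742; S(2,-1) = 68.5434; S(2,+0) = 100.2300; S(2,+1) = 146.5648; S(2,+2) = 214.3194
  k=3: S(3,-3) = 32.0555; S(3,-2) = 46.8742; S(3,-1) = 68.5434; S(3,+0) = 100.2300; S(3,+1) = 146.5648; S(3,+2) = 214.3194; S(3,+3) = 313.3960
Terminal payoffs V(N, j) = max(K - S_T, 0):
  V(3,-3) = 82.734539; V(3,-2) = 67.915794; V(3,-1) = 46.246571; V(3,+0) = 14.560000; V(3,+1) = 0.000000; V(3,+2) = 0.000000; V(3,+3) = 0.000000
Backward induction: V(k, j) = exp(-r*dt) * [p_u * V(k+1, j+1) + p_m * V(k+1, j) + p_d * V(k+1, j-1)]
  V(2,-2) = exp(-r*dt) * [p_u*46.246571 + p_m*67.915794 + p_d*82.734539] = 67.390228
  V(2,-1) = exp(-r*dt) * [p_u*14.560000 + p_m*46.246571 + p_d*67.915794] = 45.725107
  V(2,+0) = exp(-r*dt) * [p_u*0.000000 + p_m*14.560000 + p_d*46.246571] = 18.508359
  V(2,+1) = exp(-r*dt) * [p_u*0.000000 + p_m*0.000000 + p_d*14.560000] = 2.785301
  V(2,+2) = exp(-r*dt) * [p_u*0.000000 + p_m*0.000000 + p_d*0.000000] = 0.000000
  V(1,-1) = exp(-r*dt) * [p_u*18.508359 + p_m*45.725107 + p_d*67.390228] = 45.833222
  V(1,+0) = exp(-r*dt) * [p_u*2.785301 + p_m*18.508359 + p_d*45.725107] = 21.419876
  V(1,+1) = exp(-r*dt) * [p_u*0.000000 + p_m*2.785301 + p_d*18.508359] = 5.388838
  V(0,+0) = exp(-r*dt) * [p_u*5.388838 + p_m*21.419876 + p_d*45.833222] = 23.738286


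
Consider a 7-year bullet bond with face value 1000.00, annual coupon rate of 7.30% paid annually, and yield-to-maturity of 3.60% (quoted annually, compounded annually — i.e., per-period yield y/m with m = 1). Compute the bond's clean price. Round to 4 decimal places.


Answer: Price = 1225.3962

Derivation:
Coupon per period c = face * coupon_rate / m = 73.000000
Periods per year m = 1; per-period yield y/m = 0.036000
Number of cashflows N = 7
Cashflows (t years, CF_t, discount factor 1/(1+y/m)^(m*t), PV):
  t = 1.0000: CF_t = 73.000000, DF = 0.965251, PV = 70.463320
  t = 2.0000: CF_t = 73.000000, DF = 0.931709, PV = 68.014788
  t = 3.0000: CF_t = 73.000000, DF = 0.899333, PV = 65.651340
  t = 4.0000: CF_t = 73.000000, DF = 0.868082, PV = 63.370019
  t = 5.0000: CF_t = 73.000000, DF = 0.837917, PV = 61.167972
  t = 6.0000: CF_t = 73.000000, DF = 0.808801, PV = 59.042444
  t = 7.0000: CF_t = 1073.000000, DF = 0.780696, PV = 837.686341
Price P = sum_t PV_t = 1225.396225
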